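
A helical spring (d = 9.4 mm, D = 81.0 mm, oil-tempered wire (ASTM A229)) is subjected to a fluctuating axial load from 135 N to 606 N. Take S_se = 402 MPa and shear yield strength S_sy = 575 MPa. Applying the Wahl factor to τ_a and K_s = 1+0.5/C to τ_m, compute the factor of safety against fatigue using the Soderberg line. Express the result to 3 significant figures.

C = D/d = 81.0/9.4 = 8.6170; K_W = (4C−1)/(4C−4)+0.615/C = 1.1698; K_s = 1+0.5/C = 1.0580
F_a = (F_max−F_min)/2 = 235.5 N; F_m = (F_max+F_min)/2 = 370.5 N
τ_a = K_W·8F_aD/(πd³) = 1.1698 × 58.483 = 68.416 MPa
τ_m = K_s·8F_mD/(πd³) = 1.0580 × 92.009 = 97.348 MPa
Soderberg: 1/n_f = τ_a/S_se + τ_m/S_sy = 68.416/402 + 97.348/575 = 0.17019 + 0.16930 = 0.33949
n_f = 1/0.33949 = 2.946

2.95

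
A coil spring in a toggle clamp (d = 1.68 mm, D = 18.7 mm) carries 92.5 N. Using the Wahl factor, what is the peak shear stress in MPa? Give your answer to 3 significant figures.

Spring index C = D/d = 18.7/1.68 = 11.1310
K_W = (4C−1)/(4C−4) + 0.615/C = 43.524/40.524 + 0.0553 = 1.1293
τ₀ = 8FD/(πd³) = 8·92.5·18.7/(π·1.68³) = 13838/14.896 = 928.96 MPa
τ_max = K·τ₀ = 1.1293 × 928.96 = 1049.1 MPa

1050 MPa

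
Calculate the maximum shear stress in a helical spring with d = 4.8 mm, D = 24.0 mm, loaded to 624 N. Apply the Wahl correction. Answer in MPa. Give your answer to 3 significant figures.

Spring index C = D/d = 24.0/4.8 = 5.0000
K_W = (4C−1)/(4C−4) + 0.615/C = 19.000/16.000 + 0.1230 = 1.3105
τ₀ = 8FD/(πd³) = 8·624·24.0/(π·4.8³) = 119808/347.44 = 344.84 MPa
τ_max = K·τ₀ = 1.3105 × 344.84 = 451.91 MPa

452 MPa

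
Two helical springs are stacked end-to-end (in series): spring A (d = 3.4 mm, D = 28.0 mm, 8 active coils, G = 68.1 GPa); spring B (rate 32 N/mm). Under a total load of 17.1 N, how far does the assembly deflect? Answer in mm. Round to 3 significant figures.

k_A = Gd⁴/(8D³N_a) = (68.1×10³)(3.4⁴)/(8·28.0³·8) = 6.4775 N/mm
Series: 1/k_eq = 1/6.4775 + 1/32 = 0.18563; k_eq = 5.3871 N/mm
δ = F/k_eq = 17.1/5.3871 = 3.1743 mm

3.17 mm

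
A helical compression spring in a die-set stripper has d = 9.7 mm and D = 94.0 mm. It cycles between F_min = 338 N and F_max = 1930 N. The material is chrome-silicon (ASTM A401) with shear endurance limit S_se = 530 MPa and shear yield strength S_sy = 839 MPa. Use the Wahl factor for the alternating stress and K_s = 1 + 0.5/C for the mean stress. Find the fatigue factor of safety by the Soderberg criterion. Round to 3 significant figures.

1.21

C = D/d = 94.0/9.7 = 9.6907; K_W = (4C−1)/(4C−4)+0.615/C = 1.1498; K_s = 1+0.5/C = 1.0516
F_a = (F_max−F_min)/2 = 796 N; F_m = (F_max+F_min)/2 = 1134 N
τ_a = K_W·8F_aD/(πd³) = 1.1498 × 208.77 = 240.03 MPa
τ_m = K_s·8F_mD/(πd³) = 1.0516 × 297.42 = 312.76 MPa
Soderberg: 1/n_f = τ_a/S_se + τ_m/S_sy = 240.03/530 + 312.76/839 = 0.45290 + 0.37278 = 0.82568
n_f = 1/0.82568 = 1.211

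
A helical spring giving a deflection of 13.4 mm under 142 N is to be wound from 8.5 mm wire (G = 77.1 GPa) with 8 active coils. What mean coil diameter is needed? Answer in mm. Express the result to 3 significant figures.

84.0 mm

Required rate k = F/δ = 142/13.4 = 10.597 N/mm
D = (Gd⁴/(8N_a·k))^(1/3) = (77.1×10³·8.5⁴/(8·8·10.597))^(1/3)
  = (593426)^(1/3) = 84.0341 mm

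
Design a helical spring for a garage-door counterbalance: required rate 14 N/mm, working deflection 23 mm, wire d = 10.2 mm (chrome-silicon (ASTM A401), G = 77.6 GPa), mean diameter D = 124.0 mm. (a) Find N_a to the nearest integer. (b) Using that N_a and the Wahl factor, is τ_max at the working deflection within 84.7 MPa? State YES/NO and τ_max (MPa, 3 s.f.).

N_a = Gd⁴/(8D³k) = (77.6×10³)(10.2⁴)/(8·124.0³·14) = 3.934 → N_a = 4
Actual rate k = Gd⁴/(8D³·4) = 13.767 N/mm
Working load F = kδ = 13.767·23 = 316.65 N
C = 124.0/10.2 = 12.1569; K_W = (4C−1)/(4C−4)+0.615/C = 1.1178
τ_max = K_W·8FD/(πd³) = 1.1178·94.219 = 105.32 MPa
τ_max > 84.7 MPa → exceeds allowable

(a) 4 coils; (b) NO, τ_max = 105 MPa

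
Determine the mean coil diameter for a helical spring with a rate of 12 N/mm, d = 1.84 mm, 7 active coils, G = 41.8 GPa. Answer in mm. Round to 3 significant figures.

8.93 mm

D = (Gd⁴/(8N_a·k))^(1/3) = (41.8×10³·1.84⁴/(8·7·12))^(1/3)
  = (712.982)^(1/3) = 8.9336 mm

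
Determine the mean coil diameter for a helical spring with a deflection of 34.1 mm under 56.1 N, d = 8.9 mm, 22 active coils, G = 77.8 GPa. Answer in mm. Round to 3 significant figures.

119 mm

Required rate k = F/δ = 56.1/34.1 = 1.6452 N/mm
D = (Gd⁴/(8N_a·k))^(1/3) = (77.8×10³·8.9⁴/(8·22·1.6452))^(1/3)
  = (1.68585e+06)^(1/3) = 119.0162 mm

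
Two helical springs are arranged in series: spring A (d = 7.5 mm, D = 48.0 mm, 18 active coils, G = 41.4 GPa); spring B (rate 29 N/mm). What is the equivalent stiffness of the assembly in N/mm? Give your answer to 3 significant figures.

k_A = Gd⁴/(8D³N_a) = (41.4×10³)(7.5⁴)/(8·48.0³·18) = 8.2254 N/mm
Series: 1/k_eq = 1/8.2254 + 1/29 = 0.15606; k_eq = 6.4079 N/mm

6.41 N/mm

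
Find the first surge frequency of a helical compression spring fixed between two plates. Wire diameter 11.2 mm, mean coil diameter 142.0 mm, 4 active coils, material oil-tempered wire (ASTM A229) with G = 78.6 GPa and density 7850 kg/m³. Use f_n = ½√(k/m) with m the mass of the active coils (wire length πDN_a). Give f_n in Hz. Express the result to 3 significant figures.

49.4 Hz

k = Gd⁴/(8D³N_a) = (78.6×10³)(11.2⁴)/(8·142.0³·4) = 13.498 N/mm = 13498 N/m
Wire length L = πDN_a = π·142.0·4 = 1784.4 mm
m = ρ·(πd²/4)·L = 7850 × 98.52×10⁻⁶ m² × 1.7844 m = 1.38 kg
f_n = ½√(k/m) = 0.5·√(13498/1.38) = 0.5·√(9781.1) = 49.45 Hz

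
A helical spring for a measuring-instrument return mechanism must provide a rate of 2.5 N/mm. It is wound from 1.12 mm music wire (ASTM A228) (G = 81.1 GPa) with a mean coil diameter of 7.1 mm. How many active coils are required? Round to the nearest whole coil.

N_a = Gd⁴/(8D³k) = (81.1×10³ × 1.12⁴)/(8 × 7.1³ × 2.5)
    = 127612 / 7158.22 = 17.83 → 18 coils

18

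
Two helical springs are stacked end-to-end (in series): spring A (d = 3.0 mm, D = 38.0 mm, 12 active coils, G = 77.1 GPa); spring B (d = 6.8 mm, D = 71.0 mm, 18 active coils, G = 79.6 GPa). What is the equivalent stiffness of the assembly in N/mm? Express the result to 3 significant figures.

k_A = Gd⁴/(8D³N_a) = (77.1×10³)(3.0⁴)/(8·38.0³·12) = 1.1855 N/mm
k_B = Gd⁴/(8D³N_a) = (79.6×10³)(6.8⁴)/(8·71.0³·18) = 3.3023 N/mm
Series: 1/k_eq = 1/1.1855 + 1/3.3023 = 1.1463; k_eq = 0.87236 N/mm

0.872 N/mm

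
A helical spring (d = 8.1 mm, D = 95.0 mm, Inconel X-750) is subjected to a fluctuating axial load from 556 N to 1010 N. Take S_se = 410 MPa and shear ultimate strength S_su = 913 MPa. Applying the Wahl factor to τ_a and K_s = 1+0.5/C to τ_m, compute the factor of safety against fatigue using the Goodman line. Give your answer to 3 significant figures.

C = D/d = 95.0/8.1 = 11.7284; K_W = (4C−1)/(4C−4)+0.615/C = 1.1223; K_s = 1+0.5/C = 1.0426
F_a = (F_max−F_min)/2 = 227 N; F_m = (F_max+F_min)/2 = 783 N
τ_a = K_W·8F_aD/(πd³) = 1.1223 × 103.33 = 115.97 MPa
τ_m = K_s·8F_mD/(πd³) = 1.0426 × 356.43 = 371.62 MPa
Goodman: 1/n_f = τ_a/S_se + τ_m/S_su = 115.97/410 + 371.62/913 = 0.28286 + 0.40703 = 0.6899
n_f = 1/0.6899 = 1.449

1.45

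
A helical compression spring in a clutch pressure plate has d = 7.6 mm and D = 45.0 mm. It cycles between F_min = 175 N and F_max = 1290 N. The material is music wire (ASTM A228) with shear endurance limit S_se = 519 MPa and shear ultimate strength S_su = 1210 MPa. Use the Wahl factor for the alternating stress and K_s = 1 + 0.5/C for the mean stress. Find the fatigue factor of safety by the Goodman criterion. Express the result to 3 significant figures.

C = D/d = 45.0/7.6 = 5.9211; K_W = (4C−1)/(4C−4)+0.615/C = 1.2563; K_s = 1+0.5/C = 1.0844
F_a = (F_max−F_min)/2 = 557.5 N; F_m = (F_max+F_min)/2 = 732.5 N
τ_a = K_W·8F_aD/(πd³) = 1.2563 × 145.53 = 182.83 MPa
τ_m = K_s·8F_mD/(πd³) = 1.0844 × 191.21 = 207.36 MPa
Goodman: 1/n_f = τ_a/S_se + τ_m/S_su = 182.83/519 + 207.36/1210 = 0.35227 + 0.17137 = 0.52364
n_f = 1/0.52364 = 1.91

1.91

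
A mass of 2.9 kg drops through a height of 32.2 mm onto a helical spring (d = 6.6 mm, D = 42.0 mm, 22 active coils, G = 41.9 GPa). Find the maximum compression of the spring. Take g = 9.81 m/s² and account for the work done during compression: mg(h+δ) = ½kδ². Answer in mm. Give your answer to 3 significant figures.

22.6 mm

k = Gd⁴/(8D³N_a) = (41.9×10³)(6.6⁴)/(8·42.0³·22) = 6.0972 N/mm
W = mg = 2.9 × 9.81 = 28.449 N
½kδ² − Wδ − Wh = 0 → δ = (W + √(W² + 2kWh))/k
δ = (28.449 + √(809.35 + 11170.7))/6.0972 = (28.449 + 109.45)/6.0972 = 22.617 mm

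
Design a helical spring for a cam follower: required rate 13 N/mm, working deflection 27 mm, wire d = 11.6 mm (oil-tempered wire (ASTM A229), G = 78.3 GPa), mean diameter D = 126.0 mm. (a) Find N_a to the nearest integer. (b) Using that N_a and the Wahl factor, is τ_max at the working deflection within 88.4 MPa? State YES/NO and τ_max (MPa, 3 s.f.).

(a) 7 coils; (b) YES, τ_max = 79.6 MPa

N_a = Gd⁴/(8D³k) = (78.3×10³)(11.6⁴)/(8·126.0³·13) = 6.815 → N_a = 7
Actual rate k = Gd⁴/(8D³·7) = 12.656 N/mm
Working load F = kδ = 12.656·27 = 341.71 N
C = 126.0/11.6 = 10.8621; K_W = (4C−1)/(4C−4)+0.615/C = 1.1327
τ_max = K_W·8FD/(πd³) = 1.1327·70.242 = 79.56 MPa
τ_max ≤ 88.4 MPa → acceptable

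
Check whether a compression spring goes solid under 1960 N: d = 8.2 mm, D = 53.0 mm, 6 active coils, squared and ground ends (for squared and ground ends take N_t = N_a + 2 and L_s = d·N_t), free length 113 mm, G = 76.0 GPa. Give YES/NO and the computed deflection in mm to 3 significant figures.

k = Gd⁴/(8D³N_a) = (76.0×10³)(8.2⁴)/(8·53.0³·6) = 48.084 N/mm
N_t = 8; L_s = 8.2·8 = 65.6 mm; δ_solid = L₀ − L_s = 113 − 65.6 = 47.4 mm
δ = F/k = 1960/48.084 = 40.762 mm
δ < δ_solid → spring does not go solid

NO, δ = 40.8 mm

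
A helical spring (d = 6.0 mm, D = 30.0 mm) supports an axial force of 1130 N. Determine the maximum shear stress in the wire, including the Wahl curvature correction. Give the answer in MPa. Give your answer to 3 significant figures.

Spring index C = D/d = 30.0/6.0 = 5.0000
K_W = (4C−1)/(4C−4) + 0.615/C = 19.000/16.000 + 0.1230 = 1.3105
τ₀ = 8FD/(πd³) = 8·1130·30.0/(π·6.0³) = 271200/678.58 = 399.66 MPa
τ_max = K·τ₀ = 1.3105 × 399.66 = 523.75 MPa

524 MPa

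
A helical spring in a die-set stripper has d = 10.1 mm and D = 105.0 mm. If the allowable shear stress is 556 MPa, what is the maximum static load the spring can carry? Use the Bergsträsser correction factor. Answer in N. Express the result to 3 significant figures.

C = D/d = 105.0/10.1 = 10.3960
K_B = (4C+2)/(4C−3) = 43.584/38.584 = 1.1296
τ_max = K·8FD/(πd³) → F_max = τ_allow·πd³/(8DK)
F_max = 556·π·10.1³/(8·105.0·1.1296) = 1.7997e+06/948.85 = 1896.7 N

1900 N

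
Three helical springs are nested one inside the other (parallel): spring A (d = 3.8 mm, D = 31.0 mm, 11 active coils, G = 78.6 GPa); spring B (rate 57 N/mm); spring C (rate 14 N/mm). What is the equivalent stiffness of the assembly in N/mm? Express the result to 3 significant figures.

77.3 N/mm

k_A = Gd⁴/(8D³N_a) = (78.6×10³)(3.8⁴)/(8·31.0³·11) = 6.2516 N/mm
Parallel: k_eq = 6.2516 + 57 + 14 = 77.252 N/mm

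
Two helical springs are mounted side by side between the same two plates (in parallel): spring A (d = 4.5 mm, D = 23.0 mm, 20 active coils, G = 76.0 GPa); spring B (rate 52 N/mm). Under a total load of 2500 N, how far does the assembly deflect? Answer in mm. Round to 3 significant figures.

36.8 mm

k_A = Gd⁴/(8D³N_a) = (76.0×10³)(4.5⁴)/(8·23.0³·20) = 16.009 N/mm
Parallel: k_eq = 16.009 + 52 = 68.009 N/mm
δ = F/k_eq = 2500/68.009 = 36.76 mm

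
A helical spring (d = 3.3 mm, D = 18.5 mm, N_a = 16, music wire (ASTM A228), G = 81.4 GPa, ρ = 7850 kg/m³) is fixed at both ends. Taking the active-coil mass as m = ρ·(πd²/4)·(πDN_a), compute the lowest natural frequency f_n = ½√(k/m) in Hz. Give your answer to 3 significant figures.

218 Hz

k = Gd⁴/(8D³N_a) = (81.4×10³)(3.3⁴)/(8·18.5³·16) = 11.911 N/mm = 11911 N/m
Wire length L = πDN_a = π·18.5·16 = 929.91 mm
m = ρ·(πd²/4)·L = 7850 × 8.553×10⁻⁶ m² × 0.92991 m = 0.062435 kg
f_n = ½√(k/m) = 0.5·√(11911/0.062435) = 0.5·√(1.9078e+05) = 218.39 Hz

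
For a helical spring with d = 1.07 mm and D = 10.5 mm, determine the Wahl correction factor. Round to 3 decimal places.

C = D/d = 10.5/1.07 = 9.8131
K_W = (4C−1)/(4C−4) + 0.615/C = 38.252/35.252 + 0.0627 = 1.1478

1.148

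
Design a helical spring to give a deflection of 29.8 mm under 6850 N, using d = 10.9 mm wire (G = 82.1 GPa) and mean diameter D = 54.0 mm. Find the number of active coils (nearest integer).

4

Required rate k = F/δ = 6850/29.8 = 229.87 N/mm
N_a = Gd⁴/(8D³k) = (82.1×10³ × 10.9⁴)/(8 × 54.0³ × 229.87)
    = 1.15891e+09 / 2.89565e+08 = 4.002 → 4 coils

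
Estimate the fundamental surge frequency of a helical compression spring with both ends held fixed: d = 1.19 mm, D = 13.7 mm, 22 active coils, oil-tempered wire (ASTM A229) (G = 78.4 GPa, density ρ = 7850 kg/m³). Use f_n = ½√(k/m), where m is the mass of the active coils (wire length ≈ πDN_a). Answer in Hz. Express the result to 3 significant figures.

k = Gd⁴/(8D³N_a) = (78.4×10³)(1.19⁴)/(8·13.7³·22) = 0.3474 N/mm = 347.4 N/m
Wire length L = πDN_a = π·13.7·22 = 946.88 mm
m = ρ·(πd²/4)·L = 7850 × 1.1122×10⁻⁶ m² × 0.94688 m = 0.008267 kg
f_n = ½√(k/m) = 0.5·√(347.4/0.008267) = 0.5·√(42023) = 102.5 Hz

102 Hz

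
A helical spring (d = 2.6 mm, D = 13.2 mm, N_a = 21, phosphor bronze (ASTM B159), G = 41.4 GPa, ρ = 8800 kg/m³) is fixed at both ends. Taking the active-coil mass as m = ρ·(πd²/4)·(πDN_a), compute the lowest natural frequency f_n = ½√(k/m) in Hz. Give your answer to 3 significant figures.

k = Gd⁴/(8D³N_a) = (41.4×10³)(2.6⁴)/(8·13.2³·21) = 4.8962 N/mm = 4896.2 N/m
Wire length L = πDN_a = π·13.2·21 = 870.85 mm
m = ρ·(πd²/4)·L = 8800 × 5.3093×10⁻⁶ m² × 0.87085 m = 0.040688 kg
f_n = ½√(k/m) = 0.5·√(4896.2/0.040688) = 0.5·√(1.2034e+05) = 173.45 Hz

173 Hz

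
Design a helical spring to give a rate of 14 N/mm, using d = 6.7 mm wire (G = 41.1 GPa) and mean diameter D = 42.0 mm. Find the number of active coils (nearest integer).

10

N_a = Gd⁴/(8D³k) = (41.1×10³ × 6.7⁴)/(8 × 42.0³ × 14)
    = 8.28211e+07 / 8.29786e+06 = 9.981 → 10 coils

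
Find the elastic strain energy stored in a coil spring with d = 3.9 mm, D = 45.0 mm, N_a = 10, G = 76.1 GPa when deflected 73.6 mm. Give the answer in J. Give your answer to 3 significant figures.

k = Gd⁴/(8D³N_a) = (76.1×10³)(3.9⁴)/(8·45.0³·10) = 2.415 N/mm
U = ½kδ² = 0.5 × 2.415 × 73.6² = 6541 N·mm = 6.541 J

6.54 J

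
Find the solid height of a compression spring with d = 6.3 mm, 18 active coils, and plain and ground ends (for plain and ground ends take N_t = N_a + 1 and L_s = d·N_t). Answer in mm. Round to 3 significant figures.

plain and ground ends: N_t = N_a + 1 = 18 + 1 = 19
L_s = d·N_t = 6.3 × 19 = 119.7 mm

120 mm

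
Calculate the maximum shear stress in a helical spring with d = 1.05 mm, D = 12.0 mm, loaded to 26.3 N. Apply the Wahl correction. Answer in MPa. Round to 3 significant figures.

782 MPa

Spring index C = D/d = 12.0/1.05 = 11.4286
K_W = (4C−1)/(4C−4) + 0.615/C = 44.714/41.714 + 0.0538 = 1.1257
τ₀ = 8FD/(πd³) = 8·26.3·12.0/(π·1.05³) = 2524.8/3.6368 = 694.24 MPa
τ_max = K·τ₀ = 1.1257 × 694.24 = 781.53 MPa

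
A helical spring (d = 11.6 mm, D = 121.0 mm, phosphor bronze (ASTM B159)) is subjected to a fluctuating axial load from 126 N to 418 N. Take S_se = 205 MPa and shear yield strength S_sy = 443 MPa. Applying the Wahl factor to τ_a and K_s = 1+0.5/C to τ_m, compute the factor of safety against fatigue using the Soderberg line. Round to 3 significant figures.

3.48

C = D/d = 121.0/11.6 = 10.4310; K_W = (4C−1)/(4C−4)+0.615/C = 1.1385; K_s = 1+0.5/C = 1.0479
F_a = (F_max−F_min)/2 = 146 N; F_m = (F_max+F_min)/2 = 272 N
τ_a = K_W·8F_aD/(πd³) = 1.1385 × 28.821 = 32.812 MPa
τ_m = K_s·8F_mD/(πd³) = 1.0479 × 53.693 = 56.267 MPa
Soderberg: 1/n_f = τ_a/S_se + τ_m/S_sy = 32.812/205 + 56.267/443 = 0.16006 + 0.12701 = 0.28707
n_f = 1/0.28707 = 3.483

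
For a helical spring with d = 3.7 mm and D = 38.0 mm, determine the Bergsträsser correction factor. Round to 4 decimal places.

1.1313

C = D/d = 38.0/3.7 = 10.2703
K_B = (4C+2)/(4C−3) = 43.081/38.081 = 1.1313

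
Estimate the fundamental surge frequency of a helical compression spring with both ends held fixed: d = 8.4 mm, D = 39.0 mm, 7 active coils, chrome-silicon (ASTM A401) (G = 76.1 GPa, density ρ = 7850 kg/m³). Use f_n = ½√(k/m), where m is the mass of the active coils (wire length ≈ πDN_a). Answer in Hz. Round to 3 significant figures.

k = Gd⁴/(8D³N_a) = (76.1×10³)(8.4⁴)/(8·39.0³·7) = 114.06 N/mm = 1.1406e+05 N/m
Wire length L = πDN_a = π·39.0·7 = 857.65 mm
m = ρ·(πd²/4)·L = 7850 × 55.418×10⁻⁶ m² × 0.85765 m = 0.3731 kg
f_n = ½√(k/m) = 0.5·√(1.1406e+05/0.3731) = 0.5·√(3.057e+05) = 276.45 Hz

276 Hz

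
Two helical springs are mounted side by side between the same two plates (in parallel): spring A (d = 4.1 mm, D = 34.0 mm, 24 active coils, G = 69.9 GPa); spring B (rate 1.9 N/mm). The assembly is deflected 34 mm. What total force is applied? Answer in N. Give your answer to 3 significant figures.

k_A = Gd⁴/(8D³N_a) = (69.9×10³)(4.1⁴)/(8·34.0³·24) = 2.6174 N/mm
Parallel: k_eq = 2.6174 + 1.9 = 4.5174 N/mm
F = k_eq·δ = 4.5174·34 = 153.59 N

154 N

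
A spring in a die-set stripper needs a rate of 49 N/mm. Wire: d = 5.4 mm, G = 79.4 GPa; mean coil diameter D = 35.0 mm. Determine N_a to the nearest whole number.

4

N_a = Gd⁴/(8D³k) = (79.4×10³ × 5.4⁴)/(8 × 35.0³ × 49)
    = 6.75143e+07 / 1.6807e+07 = 4.017 → 4 coils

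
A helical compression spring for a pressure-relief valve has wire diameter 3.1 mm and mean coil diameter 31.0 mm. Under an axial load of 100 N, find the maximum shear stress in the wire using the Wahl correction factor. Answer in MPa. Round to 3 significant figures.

303 MPa

Spring index C = D/d = 31.0/3.1 = 10.0000
K_W = (4C−1)/(4C−4) + 0.615/C = 39.000/36.000 + 0.0615 = 1.1448
τ₀ = 8FD/(πd³) = 8·100·31.0/(π·3.1³) = 24800/93.591 = 264.98 MPa
τ_max = K·τ₀ = 1.1448 × 264.98 = 303.36 MPa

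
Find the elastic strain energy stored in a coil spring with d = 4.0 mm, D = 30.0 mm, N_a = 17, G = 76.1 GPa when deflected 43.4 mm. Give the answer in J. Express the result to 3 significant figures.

5.00 J

k = Gd⁴/(8D³N_a) = (76.1×10³)(4.0⁴)/(8·30.0³·17) = 5.3054 N/mm
U = ½kδ² = 0.5 × 5.3054 × 43.4² = 4996.6 N·mm = 4.9966 J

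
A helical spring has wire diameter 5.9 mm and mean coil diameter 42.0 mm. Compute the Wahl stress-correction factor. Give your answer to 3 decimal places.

C = D/d = 42.0/5.9 = 7.1186
K_W = (4C−1)/(4C−4) + 0.615/C = 27.475/24.475 + 0.0864 = 1.2090

1.209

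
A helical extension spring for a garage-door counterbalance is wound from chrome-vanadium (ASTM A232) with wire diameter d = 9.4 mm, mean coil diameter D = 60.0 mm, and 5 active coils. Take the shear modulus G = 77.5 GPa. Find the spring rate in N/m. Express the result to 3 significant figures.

k = Gd⁴/(8D³N_a) = (77.5×10³ × 9.4⁴) / (8 × 60.0³ × 5)
  = 6.0508e+08 / 8.64e+06 = 70.032 N/mm = 70032 N/m

70000 N/m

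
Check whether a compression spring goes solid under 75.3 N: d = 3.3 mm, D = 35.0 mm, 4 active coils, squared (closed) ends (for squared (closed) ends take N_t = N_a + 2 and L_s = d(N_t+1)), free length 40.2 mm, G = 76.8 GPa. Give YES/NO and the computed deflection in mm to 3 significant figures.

NO, δ = 11.3 mm

k = Gd⁴/(8D³N_a) = (76.8×10³)(3.3⁴)/(8·35.0³·4) = 6.6384 N/mm
N_t = 6; L_s = 3.3·7 = 23.1 mm; δ_solid = L₀ − L_s = 40.2 − 23.1 = 17.1 mm
δ = F/k = 75.3/6.6384 = 11.343 mm
δ < δ_solid → spring does not go solid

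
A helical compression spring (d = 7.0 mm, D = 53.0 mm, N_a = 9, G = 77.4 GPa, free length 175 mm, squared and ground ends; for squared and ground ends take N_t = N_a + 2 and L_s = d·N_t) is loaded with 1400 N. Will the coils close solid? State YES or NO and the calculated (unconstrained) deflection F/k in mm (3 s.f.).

NO, δ = 80.8 mm

k = Gd⁴/(8D³N_a) = (77.4×10³)(7.0⁴)/(8·53.0³·9) = 17.337 N/mm
N_t = 11; L_s = 7.0·11 = 77 mm; δ_solid = L₀ − L_s = 175 − 77 = 98 mm
δ = F/k = 1400/17.337 = 80.752 mm
δ < δ_solid → spring does not go solid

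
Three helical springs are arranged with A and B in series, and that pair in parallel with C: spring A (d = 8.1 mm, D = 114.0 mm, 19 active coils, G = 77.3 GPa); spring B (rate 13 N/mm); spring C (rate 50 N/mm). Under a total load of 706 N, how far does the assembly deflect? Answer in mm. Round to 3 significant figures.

13.8 mm

k_A = Gd⁴/(8D³N_a) = (77.3×10³)(8.1⁴)/(8·114.0³·19) = 1.4776 N/mm
Springs A,B series: k_AB = 1/(1/1.4776+1/13) = 1.3268 N/mm; parallel with C: k_eq = 1.3268+50 = 51.327 N/mm
δ = F/k_eq = 706/51.327 = 13.755 mm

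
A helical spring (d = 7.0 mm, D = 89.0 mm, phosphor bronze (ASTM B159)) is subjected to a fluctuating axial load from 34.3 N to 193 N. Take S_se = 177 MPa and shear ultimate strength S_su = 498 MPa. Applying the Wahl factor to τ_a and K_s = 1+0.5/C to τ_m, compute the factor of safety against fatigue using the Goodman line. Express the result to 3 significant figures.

C = D/d = 89.0/7.0 = 12.7143; K_W = (4C−1)/(4C−4)+0.615/C = 1.1124; K_s = 1+0.5/C = 1.0393
F_a = (F_max−F_min)/2 = 79.35 N; F_m = (F_max+F_min)/2 = 113.65 N
τ_a = K_W·8F_aD/(πd³) = 1.1124 × 52.43 = 58.323 MPa
τ_m = K_s·8F_mD/(πd³) = 1.0393 × 75.094 = 78.047 MPa
Goodman: 1/n_f = τ_a/S_se + τ_m/S_su = 58.323/177 + 78.047/498 = 0.32951 + 0.15672 = 0.48623
n_f = 1/0.48623 = 2.057

2.06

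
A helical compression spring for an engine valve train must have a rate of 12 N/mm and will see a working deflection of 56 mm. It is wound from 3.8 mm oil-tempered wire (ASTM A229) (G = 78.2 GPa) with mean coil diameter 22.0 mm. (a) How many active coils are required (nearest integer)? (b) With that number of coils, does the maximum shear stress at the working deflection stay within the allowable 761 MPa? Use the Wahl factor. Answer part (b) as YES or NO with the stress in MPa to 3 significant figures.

N_a = Gd⁴/(8D³k) = (78.2×10³)(3.8⁴)/(8·22.0³·12) = 15.95 → N_a = 16
Actual rate k = Gd⁴/(8D³·16) = 11.964 N/mm
Working load F = kδ = 11.964·56 = 669.96 N
C = 22.0/3.8 = 5.7895; K_W = (4C−1)/(4C−4)+0.615/C = 1.2628
τ_max = K_W·8FD/(πd³) = 1.2628·684.01 = 863.78 MPa
τ_max > 761 MPa → exceeds allowable

(a) 16 coils; (b) NO, τ_max = 864 MPa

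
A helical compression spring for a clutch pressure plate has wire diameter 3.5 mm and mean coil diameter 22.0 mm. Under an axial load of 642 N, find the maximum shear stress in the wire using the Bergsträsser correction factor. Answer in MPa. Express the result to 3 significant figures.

Spring index C = D/d = 22.0/3.5 = 6.2857
K_B = (4C+2)/(4C−3) = 27.143/22.143 = 1.2258
τ₀ = 8FD/(πd³) = 8·642·22.0/(π·3.5³) = 112992/134.7 = 838.87 MPa
τ_max = K·τ₀ = 1.2258 × 838.87 = 1028.3 MPa

1030 MPa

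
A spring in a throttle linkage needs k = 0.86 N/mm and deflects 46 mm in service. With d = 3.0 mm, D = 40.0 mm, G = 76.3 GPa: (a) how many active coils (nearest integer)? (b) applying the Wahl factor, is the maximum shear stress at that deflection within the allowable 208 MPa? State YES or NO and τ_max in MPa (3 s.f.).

(a) 14 coils; (b) YES, τ_max = 166 MPa

N_a = Gd⁴/(8D³k) = (76.3×10³)(3.0⁴)/(8·40.0³·0.86) = 14.04 → N_a = 14
Actual rate k = Gd⁴/(8D³·14) = 0.86221 N/mm
Working load F = kδ = 0.86221·46 = 39.662 N
C = 40.0/3.0 = 13.3333; K_W = (4C−1)/(4C−4)+0.615/C = 1.1069
τ_max = K_W·8FD/(πd³) = 1.1069·149.63 = 165.63 MPa
τ_max ≤ 208 MPa → acceptable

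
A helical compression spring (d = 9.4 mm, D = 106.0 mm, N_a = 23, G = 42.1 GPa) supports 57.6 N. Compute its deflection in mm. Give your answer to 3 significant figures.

k = Gd⁴/(8D³N_a) = (42.1×10³)(9.4⁴)/(8·106.0³·23) = 1.4999 N/mm
δ = F/k = 57.6 / 1.4999 = 38.403 mm

38.4 mm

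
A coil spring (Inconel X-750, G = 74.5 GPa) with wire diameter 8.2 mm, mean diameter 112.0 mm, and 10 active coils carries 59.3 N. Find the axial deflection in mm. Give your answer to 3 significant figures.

k = Gd⁴/(8D³N_a) = (74.5×10³)(8.2⁴)/(8·112.0³·10) = 2.9969 N/mm
δ = F/k = 59.3 / 2.9969 = 19.787 mm

19.8 mm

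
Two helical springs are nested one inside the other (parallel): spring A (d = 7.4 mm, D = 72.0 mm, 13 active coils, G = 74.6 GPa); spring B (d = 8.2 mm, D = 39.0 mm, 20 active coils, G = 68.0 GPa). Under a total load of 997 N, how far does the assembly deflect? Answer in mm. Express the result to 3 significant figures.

26.1 mm

k_A = Gd⁴/(8D³N_a) = (74.6×10³)(7.4⁴)/(8·72.0³·13) = 5.7628 N/mm
k_B = Gd⁴/(8D³N_a) = (68.0×10³)(8.2⁴)/(8·39.0³·20) = 32.393 N/mm
Parallel: k_eq = 5.7628 + 32.393 = 38.156 N/mm
δ = F/k_eq = 997/38.156 = 26.13 mm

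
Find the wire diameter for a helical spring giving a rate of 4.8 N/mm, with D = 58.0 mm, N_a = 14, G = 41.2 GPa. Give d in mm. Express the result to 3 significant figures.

d = (8D³N_a·k / G)^(1/4) = (8·58.0³·14·4.8 / (41.2×10³))^0.25
  = (2545.9)^0.25 = 7.1033 mm

7.10 mm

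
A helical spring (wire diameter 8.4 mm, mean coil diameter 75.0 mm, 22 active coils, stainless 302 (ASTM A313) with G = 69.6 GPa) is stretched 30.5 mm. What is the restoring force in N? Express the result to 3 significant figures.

142 N

k = Gd⁴/(8D³N_a) = (69.6×10³)(8.4⁴)/(8·75.0³·22) = 4.6669 N/mm
F = k·δ = 4.6669 × 30.5 = 142.34 N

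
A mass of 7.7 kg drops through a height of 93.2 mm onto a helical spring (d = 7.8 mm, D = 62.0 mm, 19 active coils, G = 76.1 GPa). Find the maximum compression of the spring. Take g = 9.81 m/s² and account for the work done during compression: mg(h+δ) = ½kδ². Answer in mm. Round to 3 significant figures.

53.4 mm

k = Gd⁴/(8D³N_a) = (76.1×10³)(7.8⁴)/(8·62.0³·19) = 7.7758 N/mm
W = mg = 7.7 × 9.81 = 75.537 N
½kδ² − Wδ − Wh = 0 → δ = (W + √(W² + 2kWh))/k
δ = (75.537 + √(5705.8 + 109484))/7.7758 = (75.537 + 339.4)/7.7758 = 53.362 mm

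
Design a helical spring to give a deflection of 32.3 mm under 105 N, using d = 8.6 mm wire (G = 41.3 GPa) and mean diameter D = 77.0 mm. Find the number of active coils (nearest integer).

19

Required rate k = F/δ = 105/32.3 = 3.2508 N/mm
N_a = Gd⁴/(8D³k) = (41.3×10³ × 8.6⁴)/(8 × 77.0³ × 3.2508)
    = 2.25914e+08 / 1.18727e+07 = 19.03 → 19 coils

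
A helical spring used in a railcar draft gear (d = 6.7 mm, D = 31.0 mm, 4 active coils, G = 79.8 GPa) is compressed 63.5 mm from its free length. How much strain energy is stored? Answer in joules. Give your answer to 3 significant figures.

340 J

k = Gd⁴/(8D³N_a) = (79.8×10³)(6.7⁴)/(8·31.0³·4) = 168.68 N/mm
U = ½kδ² = 0.5 × 168.68 × 63.5² = 3.4008e+05 N·mm = 340.08 J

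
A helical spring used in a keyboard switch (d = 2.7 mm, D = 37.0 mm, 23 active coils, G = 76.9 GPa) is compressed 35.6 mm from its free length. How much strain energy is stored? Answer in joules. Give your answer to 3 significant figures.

0.278 J

k = Gd⁴/(8D³N_a) = (76.9×10³)(2.7⁴)/(8·37.0³·23) = 0.43849 N/mm
U = ½kδ² = 0.5 × 0.43849 × 35.6² = 277.86 N·mm = 0.27786 J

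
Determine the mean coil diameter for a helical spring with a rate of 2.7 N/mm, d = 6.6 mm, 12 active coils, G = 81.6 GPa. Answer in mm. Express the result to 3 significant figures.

84.2 mm

D = (Gd⁴/(8N_a·k))^(1/3) = (81.6×10³·6.6⁴/(8·12·2.7))^(1/3)
  = (597353)^(1/3) = 84.2190 mm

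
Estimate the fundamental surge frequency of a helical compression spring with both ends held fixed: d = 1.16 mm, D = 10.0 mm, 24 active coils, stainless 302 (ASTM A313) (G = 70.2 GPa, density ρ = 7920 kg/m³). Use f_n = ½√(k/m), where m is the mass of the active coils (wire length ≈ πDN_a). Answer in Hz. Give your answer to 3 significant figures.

k = Gd⁴/(8D³N_a) = (70.2×10³)(1.16⁴)/(8·10.0³·24) = 0.66202 N/mm = 662.02 N/m
Wire length L = πDN_a = π·10.0·24 = 753.98 mm
m = ρ·(πd²/4)·L = 7920 × 1.0568×10⁻⁶ m² × 0.75398 m = 0.0063109 kg
f_n = ½√(k/m) = 0.5·√(662.02/0.0063109) = 0.5·√(1.049e+05) = 161.94 Hz

162 Hz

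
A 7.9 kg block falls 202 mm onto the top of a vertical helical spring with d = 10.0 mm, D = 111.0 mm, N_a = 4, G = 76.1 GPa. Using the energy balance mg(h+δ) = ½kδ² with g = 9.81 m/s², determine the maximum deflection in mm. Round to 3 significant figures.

k = Gd⁴/(8D³N_a) = (76.1×10³)(10.0⁴)/(8·111.0³·4) = 17.389 N/mm
W = mg = 7.9 × 9.81 = 77.499 N
½kδ² − Wδ − Wh = 0 → δ = (W + √(W² + 2kWh))/k
δ = (77.499 + √(6006.1 + 544431))/17.389 = (77.499 + 741.91)/17.389 = 47.123 mm

47.1 mm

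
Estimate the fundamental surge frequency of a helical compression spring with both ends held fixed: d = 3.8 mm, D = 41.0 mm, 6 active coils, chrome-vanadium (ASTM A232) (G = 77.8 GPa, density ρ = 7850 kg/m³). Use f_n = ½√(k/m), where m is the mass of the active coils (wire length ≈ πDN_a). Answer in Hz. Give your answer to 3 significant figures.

133 Hz

k = Gd⁴/(8D³N_a) = (77.8×10³)(3.8⁴)/(8·41.0³·6) = 4.9037 N/mm = 4903.7 N/m
Wire length L = πDN_a = π·41.0·6 = 772.83 mm
m = ρ·(πd²/4)·L = 7850 × 11.341×10⁻⁶ m² × 0.77283 m = 0.068804 kg
f_n = ½√(k/m) = 0.5·√(4903.7/0.068804) = 0.5·√(71270) = 133.48 Hz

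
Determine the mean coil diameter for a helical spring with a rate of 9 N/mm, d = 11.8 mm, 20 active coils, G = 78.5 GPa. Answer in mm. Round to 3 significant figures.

102 mm

D = (Gd⁴/(8N_a·k))^(1/3) = (78.5×10³·11.8⁴/(8·20·9))^(1/3)
  = (1.0569e+06)^(1/3) = 101.8619 mm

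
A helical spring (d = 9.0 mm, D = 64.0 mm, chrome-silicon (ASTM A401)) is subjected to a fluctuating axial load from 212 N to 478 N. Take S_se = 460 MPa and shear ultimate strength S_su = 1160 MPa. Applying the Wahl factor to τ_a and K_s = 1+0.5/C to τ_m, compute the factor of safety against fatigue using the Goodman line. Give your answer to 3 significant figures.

C = D/d = 64.0/9.0 = 7.1111; K_W = (4C−1)/(4C−4)+0.615/C = 1.2092; K_s = 1+0.5/C = 1.0703
F_a = (F_max−F_min)/2 = 133 N; F_m = (F_max+F_min)/2 = 345 N
τ_a = K_W·8F_aD/(πd³) = 1.2092 × 29.733 = 35.954 MPa
τ_m = K_s·8F_mD/(πd³) = 1.0703 × 77.128 = 82.551 MPa
Goodman: 1/n_f = τ_a/S_se + τ_m/S_su = 35.954/460 + 82.551/1160 = 0.07816 + 0.07116 = 0.14933
n_f = 1/0.14933 = 6.697

6.70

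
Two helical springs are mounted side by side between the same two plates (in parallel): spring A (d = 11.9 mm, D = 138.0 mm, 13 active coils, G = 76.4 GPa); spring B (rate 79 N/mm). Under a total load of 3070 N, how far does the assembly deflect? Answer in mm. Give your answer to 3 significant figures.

36.3 mm

k_A = Gd⁴/(8D³N_a) = (76.4×10³)(11.9⁴)/(8·138.0³·13) = 5.6055 N/mm
Parallel: k_eq = 5.6055 + 79 = 84.605 N/mm
δ = F/k_eq = 3070/84.605 = 36.286 mm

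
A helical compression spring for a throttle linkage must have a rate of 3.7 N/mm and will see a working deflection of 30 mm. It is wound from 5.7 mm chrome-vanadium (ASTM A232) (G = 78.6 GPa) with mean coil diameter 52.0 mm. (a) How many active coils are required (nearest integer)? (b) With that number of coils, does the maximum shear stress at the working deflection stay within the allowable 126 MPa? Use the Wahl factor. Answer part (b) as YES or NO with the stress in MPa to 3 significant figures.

N_a = Gd⁴/(8D³k) = (78.6×10³)(5.7⁴)/(8·52.0³·3.7) = 19.94 → N_a = 20
Actual rate k = Gd⁴/(8D³·20) = 3.688 N/mm
Working load F = kδ = 3.688·30 = 110.64 N
C = 52.0/5.7 = 9.1228; K_W = (4C−1)/(4C−4)+0.615/C = 1.1597
τ_max = K_W·8FD/(πd³) = 1.1597·79.11 = 91.748 MPa
τ_max ≤ 126 MPa → acceptable

(a) 20 coils; (b) YES, τ_max = 91.7 MPa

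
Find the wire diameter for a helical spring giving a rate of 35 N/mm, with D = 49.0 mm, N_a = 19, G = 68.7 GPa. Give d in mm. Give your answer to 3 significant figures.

d = (8D³N_a·k / G)^(1/4) = (8·49.0³·19·35 / (68.7×10³))^0.25
  = (9110.5)^0.25 = 9.7698 mm

9.77 mm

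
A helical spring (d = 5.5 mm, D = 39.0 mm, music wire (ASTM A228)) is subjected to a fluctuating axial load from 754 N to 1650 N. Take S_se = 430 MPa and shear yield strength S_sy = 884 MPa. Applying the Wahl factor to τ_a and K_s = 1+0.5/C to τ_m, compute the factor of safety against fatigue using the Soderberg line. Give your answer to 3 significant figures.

C = D/d = 39.0/5.5 = 7.0909; K_W = (4C−1)/(4C−4)+0.615/C = 1.2099; K_s = 1+0.5/C = 1.0705
F_a = (F_max−F_min)/2 = 448 N; F_m = (F_max+F_min)/2 = 1202 N
τ_a = K_W·8F_aD/(πd³) = 1.2099 × 267.42 = 323.54 MPa
τ_m = K_s·8F_mD/(πd³) = 1.0705 × 717.5 = 768.09 MPa
Soderberg: 1/n_f = τ_a/S_se + τ_m/S_sy = 323.54/430 + 768.09/884 = 0.75242 + 0.86888 = 1.6213
n_f = 1/1.6213 = 0.6168

0.617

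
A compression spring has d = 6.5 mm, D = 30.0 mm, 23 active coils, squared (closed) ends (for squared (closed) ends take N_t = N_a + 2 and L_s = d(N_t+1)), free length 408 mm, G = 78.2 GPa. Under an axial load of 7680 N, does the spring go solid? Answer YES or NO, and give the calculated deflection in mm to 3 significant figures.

YES, δ = 273 mm

k = Gd⁴/(8D³N_a) = (78.2×10³)(6.5⁴)/(8·30.0³·23) = 28.098 N/mm
N_t = 25; L_s = 6.5·26 = 169 mm; δ_solid = L₀ − L_s = 408 − 169 = 239 mm
δ = F/k = 7680/28.098 = 273.33 mm
δ ≥ δ_solid → spring goes solid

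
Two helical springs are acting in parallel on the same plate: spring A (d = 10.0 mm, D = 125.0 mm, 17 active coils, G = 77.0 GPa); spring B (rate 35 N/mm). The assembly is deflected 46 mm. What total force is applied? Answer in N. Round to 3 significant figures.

k_A = Gd⁴/(8D³N_a) = (77.0×10³)(10.0⁴)/(8·125.0³·17) = 2.8988 N/mm
Parallel: k_eq = 2.8988 + 35 = 37.899 N/mm
F = k_eq·δ = 37.899·46 = 1743.3 N

1740 N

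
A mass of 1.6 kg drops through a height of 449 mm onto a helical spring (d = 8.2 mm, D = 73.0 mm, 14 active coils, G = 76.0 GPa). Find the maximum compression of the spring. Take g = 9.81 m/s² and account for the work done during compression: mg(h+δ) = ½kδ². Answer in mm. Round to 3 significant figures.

k = Gd⁴/(8D³N_a) = (76.0×10³)(8.2⁴)/(8·73.0³·14) = 7.8865 N/mm
W = mg = 1.6 × 9.81 = 15.696 N
½kδ² − Wδ − Wh = 0 → δ = (W + √(W² + 2kWh))/k
δ = (15.696 + √(246.36 + 111160))/7.8865 = (15.696 + 333.78)/7.8865 = 44.313 mm

44.3 mm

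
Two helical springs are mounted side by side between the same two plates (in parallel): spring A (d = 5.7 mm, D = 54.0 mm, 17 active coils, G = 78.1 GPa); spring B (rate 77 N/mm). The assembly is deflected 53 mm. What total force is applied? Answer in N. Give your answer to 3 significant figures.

4290 N

k_A = Gd⁴/(8D³N_a) = (78.1×10³)(5.7⁴)/(8·54.0³·17) = 3.8497 N/mm
Parallel: k_eq = 3.8497 + 77 = 80.85 N/mm
F = k_eq·δ = 80.85·53 = 4285 N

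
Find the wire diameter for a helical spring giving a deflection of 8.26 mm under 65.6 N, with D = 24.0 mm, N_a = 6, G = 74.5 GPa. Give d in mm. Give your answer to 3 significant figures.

Required rate k = F/δ = 65.6/8.26 = 7.9419 N/mm
d = (8D³N_a·k / G)^(1/4) = (8·24.0³·6·7.9419 / (74.5×10³))^0.25
  = (70.736)^0.25 = 2.9001 mm

2.90 mm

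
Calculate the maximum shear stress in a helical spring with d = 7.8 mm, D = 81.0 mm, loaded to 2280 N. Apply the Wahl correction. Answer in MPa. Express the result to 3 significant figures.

Spring index C = D/d = 81.0/7.8 = 10.3846
K_W = (4C−1)/(4C−4) + 0.615/C = 40.538/37.538 + 0.0592 = 1.1391
τ₀ = 8FD/(πd³) = 8·2280·81.0/(π·7.8³) = 1.47744e+06/1490.8 = 991.01 MPa
τ_max = K·τ₀ = 1.1391 × 991.01 = 1128.9 MPa

1130 MPa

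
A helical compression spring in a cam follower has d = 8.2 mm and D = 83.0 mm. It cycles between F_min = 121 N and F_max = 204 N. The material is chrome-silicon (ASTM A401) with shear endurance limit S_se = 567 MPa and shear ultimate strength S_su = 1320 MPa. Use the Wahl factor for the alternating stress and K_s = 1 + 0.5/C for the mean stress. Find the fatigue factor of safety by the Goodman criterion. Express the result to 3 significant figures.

C = D/d = 83.0/8.2 = 10.1220; K_W = (4C−1)/(4C−4)+0.615/C = 1.1430; K_s = 1+0.5/C = 1.0494
F_a = (F_max−F_min)/2 = 41.5 N; F_m = (F_max+F_min)/2 = 162.5 N
τ_a = K_W·8F_aD/(πd³) = 1.1430 × 15.908 = 18.183 MPa
τ_m = K_s·8F_mD/(πd³) = 1.0494 × 62.292 = 65.369 MPa
Goodman: 1/n_f = τ_a/S_se + τ_m/S_su = 18.183/567 + 65.369/1320 = 0.03207 + 0.04952 = 0.08159
n_f = 1/0.08159 = 12.26

12.3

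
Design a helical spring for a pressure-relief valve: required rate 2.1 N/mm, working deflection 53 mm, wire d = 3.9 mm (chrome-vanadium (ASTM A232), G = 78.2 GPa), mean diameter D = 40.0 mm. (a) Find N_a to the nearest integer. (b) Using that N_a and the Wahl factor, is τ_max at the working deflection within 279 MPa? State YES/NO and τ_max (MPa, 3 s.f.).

(a) 17 coils; (b) YES, τ_max = 216 MPa

N_a = Gd⁴/(8D³k) = (78.2×10³)(3.9⁴)/(8·40.0³·2.1) = 16.83 → N_a = 17
Actual rate k = Gd⁴/(8D³·17) = 2.0785 N/mm
Working load F = kδ = 2.0785·53 = 110.16 N
C = 40.0/3.9 = 10.2564; K_W = (4C−1)/(4C−4)+0.615/C = 1.1410
τ_max = K_W·8FD/(πd³) = 1.1410·189.16 = 215.83 MPa
τ_max ≤ 279 MPa → acceptable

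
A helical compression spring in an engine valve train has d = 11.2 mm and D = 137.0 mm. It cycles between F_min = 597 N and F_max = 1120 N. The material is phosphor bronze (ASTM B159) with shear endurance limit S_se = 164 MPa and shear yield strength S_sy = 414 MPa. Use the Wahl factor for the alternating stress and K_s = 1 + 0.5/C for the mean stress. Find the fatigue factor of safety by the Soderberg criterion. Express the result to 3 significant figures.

C = D/d = 137.0/11.2 = 12.2321; K_W = (4C−1)/(4C−4)+0.615/C = 1.1171; K_s = 1+0.5/C = 1.0409
F_a = (F_max−F_min)/2 = 261.5 N; F_m = (F_max+F_min)/2 = 858.5 N
τ_a = K_W·8F_aD/(πd³) = 1.1171 × 64.935 = 72.536 MPa
τ_m = K_s·8F_mD/(πd³) = 1.0409 × 213.18 = 221.89 MPa
Soderberg: 1/n_f = τ_a/S_se + τ_m/S_sy = 72.536/164 + 221.89/414 = 0.44229 + 0.53598 = 0.97827
n_f = 1/0.97827 = 1.022

1.02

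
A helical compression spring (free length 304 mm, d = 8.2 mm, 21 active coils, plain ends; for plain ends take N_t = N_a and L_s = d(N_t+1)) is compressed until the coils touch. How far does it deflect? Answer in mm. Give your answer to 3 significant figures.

124 mm

N_t = 21; L_s = 8.2·22 = 180.4 mm
δ_solid = L₀ − L_s = 304 − 180.4 = 123.6 mm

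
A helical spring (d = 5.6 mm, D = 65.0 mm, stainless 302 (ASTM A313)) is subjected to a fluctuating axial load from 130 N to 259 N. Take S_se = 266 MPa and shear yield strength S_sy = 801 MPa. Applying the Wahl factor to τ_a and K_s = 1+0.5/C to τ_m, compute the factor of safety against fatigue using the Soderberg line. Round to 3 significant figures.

2.02

C = D/d = 65.0/5.6 = 11.6071; K_W = (4C−1)/(4C−4)+0.615/C = 1.1237; K_s = 1+0.5/C = 1.0431
F_a = (F_max−F_min)/2 = 64.5 N; F_m = (F_max+F_min)/2 = 194.5 N
τ_a = K_W·8F_aD/(πd³) = 1.1237 × 60.792 = 68.312 MPa
τ_m = K_s·8F_mD/(πd³) = 1.0431 × 183.32 = 191.22 MPa
Soderberg: 1/n_f = τ_a/S_se + τ_m/S_sy = 68.312/266 + 191.22/801 = 0.25681 + 0.23872 = 0.49553
n_f = 1/0.49553 = 2.018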